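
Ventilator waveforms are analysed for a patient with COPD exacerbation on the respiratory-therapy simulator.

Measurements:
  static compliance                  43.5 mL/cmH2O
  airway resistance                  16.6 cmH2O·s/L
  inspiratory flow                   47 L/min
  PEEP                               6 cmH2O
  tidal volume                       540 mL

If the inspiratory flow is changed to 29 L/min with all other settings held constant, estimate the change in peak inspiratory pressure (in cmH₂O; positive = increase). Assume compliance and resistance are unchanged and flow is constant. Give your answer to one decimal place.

-5.0

Flow: 47 L/min ÷ 60 = 0.7833 L/s.
New flow: 29 L/min ÷ 60 = 0.4833 L/s.
PIP = Vt/C + R·V̇ + PEEP (constant-flow equation of motion).
Only the resistive term changes: ΔPIP = R × ΔV̇ = 16.6 × (0.4833 − 0.7833) = 16.6 × -0.3 = -4.98 cmH2O.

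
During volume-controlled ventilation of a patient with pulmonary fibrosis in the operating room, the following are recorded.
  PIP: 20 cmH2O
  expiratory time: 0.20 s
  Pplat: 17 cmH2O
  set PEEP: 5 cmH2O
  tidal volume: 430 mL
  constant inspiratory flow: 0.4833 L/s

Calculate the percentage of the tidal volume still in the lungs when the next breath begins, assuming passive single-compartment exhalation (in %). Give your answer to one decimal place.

40.7

R = (PIP − Pplat)/V̇ = (20 − 17) / 0.4833 = 3.0/0.4833 = 6.207 cmH2O·s/L.
C = Vt/(Pplat − PEEP) = 430.0 / (17 − 5) = 430.0/12.0 = 35.833 mL/cmH2O.
τ = R × C = 6.207 × 0.03583 L/cmH2O = 0.2224 s.
Fraction remaining at end-expiration = e^(−Te/τ) = e^(−0.20/0.2224) = 0.4069 → 40.69%.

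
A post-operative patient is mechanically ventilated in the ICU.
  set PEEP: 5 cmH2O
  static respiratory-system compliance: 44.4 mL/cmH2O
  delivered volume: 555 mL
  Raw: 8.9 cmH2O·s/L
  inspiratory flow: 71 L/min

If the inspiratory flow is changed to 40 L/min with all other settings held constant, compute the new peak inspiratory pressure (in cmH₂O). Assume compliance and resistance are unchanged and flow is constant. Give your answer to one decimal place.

23.4

Flow: 71 L/min ÷ 60 = 1.1833 L/s.
New flow: 40 L/min ÷ 60 = 0.6667 L/s.
PIP = Vt/C + R·V̇ + PEEP (constant-flow equation of motion).
Only the resistive term changes: ΔPIP = R × ΔV̇ = 8.9 × (0.6667 − 1.1833) = 8.9 × -0.5166 = -4.598 cmH2O.
Original PIP = 555/44.4 + 8.9×1.1833 + 5 = 28.031 cmH2O; new PIP = 28.031 + (-4.598) = 23.433 cmH2O.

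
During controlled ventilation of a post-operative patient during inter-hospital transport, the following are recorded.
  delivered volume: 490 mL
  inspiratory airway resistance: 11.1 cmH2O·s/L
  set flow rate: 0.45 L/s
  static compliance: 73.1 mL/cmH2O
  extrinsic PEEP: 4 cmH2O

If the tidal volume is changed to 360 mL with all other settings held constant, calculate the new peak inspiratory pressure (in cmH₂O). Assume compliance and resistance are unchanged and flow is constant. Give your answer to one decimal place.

PIP = Vt/C + R·V̇ + PEEP (constant-flow equation of motion).
Only the elastic term changes: ΔPIP = ΔVt / C = (360 − 490) / 73.1 = -1.778 cmH2O.
Original PIP = 490/73.1 + 11.1×0.45 + 4 = 15.698 cmH2O; new PIP = 15.698 + (-1.778) = 13.92 cmH2O.

13.9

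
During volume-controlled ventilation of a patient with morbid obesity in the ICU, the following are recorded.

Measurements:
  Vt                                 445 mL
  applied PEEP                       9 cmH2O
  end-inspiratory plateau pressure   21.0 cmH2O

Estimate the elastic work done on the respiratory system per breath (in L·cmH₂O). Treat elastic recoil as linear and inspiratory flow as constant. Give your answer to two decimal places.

2.67

Elastic work ≈ ½ × (Pplat − PEEP) × Vt = 0.5 × (21.0 − 9) × 0.445 L = 0.5 × 12.0 × 0.445 = 2.67 L·cmH2O.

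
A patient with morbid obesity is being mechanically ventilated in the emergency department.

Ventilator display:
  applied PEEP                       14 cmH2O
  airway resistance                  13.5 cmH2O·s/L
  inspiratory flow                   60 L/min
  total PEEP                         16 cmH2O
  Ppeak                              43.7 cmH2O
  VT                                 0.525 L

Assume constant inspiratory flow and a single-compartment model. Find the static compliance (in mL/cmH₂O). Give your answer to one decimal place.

37.0

Flow: 60 L/min ÷ 60 = 1 L/s.
Total PEEP = 16 cmH2O (set 14 + intrinsic 2); this is the baseline alveolar pressure.
Equation of motion (constant flow): PIP = Vt/C + R·V̇ + PEEP.
Vt/C = PIP − R·V̇ − PEEP = 43.7 − 13.5×1 − 16 = 43.7 − 13.5 − 16 = 14.2 cmH2O.
C = Vt / 14.2 = 525 / 14.2 = 36.972 mL/cmH2O.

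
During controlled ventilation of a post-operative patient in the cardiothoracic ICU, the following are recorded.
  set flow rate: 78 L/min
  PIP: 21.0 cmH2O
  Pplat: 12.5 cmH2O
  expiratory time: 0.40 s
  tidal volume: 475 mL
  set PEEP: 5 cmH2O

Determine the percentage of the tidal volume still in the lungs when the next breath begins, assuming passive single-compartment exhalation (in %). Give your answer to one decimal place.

Flow: 78 L/min ÷ 60 = 1.3 L/s.
R = (PIP − Pplat)/V̇ = (21.0 − 12.5) / 1.3 = 8.5/1.3 = 6.538 cmH2O·s/L.
C = Vt/(Pplat − PEEP) = 475.0 / (12.5 − 5) = 475.0/7.5 = 63.333 mL/cmH2O.
τ = R × C = 6.538 × 0.06333 L/cmH2O = 0.4141 s.
Fraction remaining at end-expiration = e^(−Te/τ) = e^(−0.40/0.4141) = 0.3806 → 38.06%.

38.1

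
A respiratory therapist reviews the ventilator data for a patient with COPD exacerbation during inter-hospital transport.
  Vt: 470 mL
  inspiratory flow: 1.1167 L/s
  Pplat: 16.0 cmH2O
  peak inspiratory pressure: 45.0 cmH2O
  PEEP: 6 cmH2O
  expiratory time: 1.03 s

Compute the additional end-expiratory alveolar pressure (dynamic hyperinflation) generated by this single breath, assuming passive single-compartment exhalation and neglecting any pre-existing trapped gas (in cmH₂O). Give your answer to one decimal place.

4.3

R = (PIP − Pplat)/V̇ = (45.0 − 16.0) / 1.1167 = 29.0/1.1167 = 25.969 cmH2O·s/L.
C = Vt/(Pplat − PEEP) = 470.0 / (16.0 − 6) = 470.0/10.0 = 47.0 mL/cmH2O.
τ = R × C = 25.969 × 0.047 L/cmH2O = 1.221 s.
Fraction remaining = e^(−Te/τ) = e^(−1.03/1.221) = 0.4302; trapped volume = 470.0 × 0.4302 = 202.19 mL.
Additional alveolar pressure from trapping ≈ V_trapped / C = 202.19 / 47.0 = 4.302 cmH2O.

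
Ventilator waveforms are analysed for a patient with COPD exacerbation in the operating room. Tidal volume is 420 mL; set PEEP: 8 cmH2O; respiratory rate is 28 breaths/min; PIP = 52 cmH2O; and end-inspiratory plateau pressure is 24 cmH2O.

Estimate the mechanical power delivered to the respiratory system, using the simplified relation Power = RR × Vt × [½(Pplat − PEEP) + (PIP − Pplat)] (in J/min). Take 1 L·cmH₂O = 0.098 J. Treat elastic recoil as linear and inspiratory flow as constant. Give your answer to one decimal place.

Per-breath work = Vt × [½(Pplat−PEEP) + (PIP−Pplat)] = 0.420 × [0.5×16.0 + 28.0] = 0.420 × 36.0 = 15.12 L·cmH2O.
Power = 28 × 15.12 = 423.36 L·cmH2O/min.
× 0.098 J/(L·cmH2O) → 41.489 J/min.

41.5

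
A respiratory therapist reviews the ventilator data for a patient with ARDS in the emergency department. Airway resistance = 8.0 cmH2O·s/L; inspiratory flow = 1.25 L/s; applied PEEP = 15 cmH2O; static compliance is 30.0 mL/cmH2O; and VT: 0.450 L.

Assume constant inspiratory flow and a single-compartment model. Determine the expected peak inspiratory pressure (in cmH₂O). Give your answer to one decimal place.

Equation of motion (constant flow): PIP = Vt/C + R·V̇ + PEEP.
PIP = 450/30.0 + 8.0×1.25 + 15 = 15.0 + 10.0 + 15 = 40.0 cmH2O.

40.0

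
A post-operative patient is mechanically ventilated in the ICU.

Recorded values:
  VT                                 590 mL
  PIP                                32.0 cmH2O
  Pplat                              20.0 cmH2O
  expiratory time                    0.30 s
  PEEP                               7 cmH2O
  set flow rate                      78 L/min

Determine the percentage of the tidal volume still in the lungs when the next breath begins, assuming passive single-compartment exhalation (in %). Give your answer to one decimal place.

48.9

Flow: 78 L/min ÷ 60 = 1.3 L/s.
R = (PIP − Pplat)/V̇ = (32.0 − 20.0) / 1.3 = 12.0/1.3 = 9.231 cmH2O·s/L.
C = Vt/(Pplat − PEEP) = 590.0 / (20.0 − 7) = 590.0/13.0 = 45.385 mL/cmH2O.
τ = R × C = 9.231 × 0.04539 L/cmH2O = 0.419 s.
Fraction remaining at end-expiration = e^(−Te/τ) = e^(−0.30/0.419) = 0.4887 → 48.87%.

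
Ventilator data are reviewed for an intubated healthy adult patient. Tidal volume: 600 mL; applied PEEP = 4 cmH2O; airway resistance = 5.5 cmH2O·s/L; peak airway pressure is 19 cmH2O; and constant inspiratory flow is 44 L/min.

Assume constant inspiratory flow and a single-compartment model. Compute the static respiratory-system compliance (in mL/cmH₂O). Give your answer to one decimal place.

Flow: 44 L/min ÷ 60 = 0.7333 L/s.
Equation of motion (constant flow): PIP = Vt/C + R·V̇ + PEEP.
Vt/C = PIP − R·V̇ − PEEP = 19 − 5.5×0.7333 − 4 = 19 − 4.033 − 4 = 10.967 cmH2O.
C = Vt / 10.967 = 600 / 10.967 = 54.71 mL/cmH2O.

54.7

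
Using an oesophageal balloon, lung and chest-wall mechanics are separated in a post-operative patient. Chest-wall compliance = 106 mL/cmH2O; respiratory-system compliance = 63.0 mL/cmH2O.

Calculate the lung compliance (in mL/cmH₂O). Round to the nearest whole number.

1/CL = 1/Crs − 1/Ccw.
1/CL = 1/63.0 − 1/106 = 0.006439.
CL = 155.3 mL/cmH2O.

155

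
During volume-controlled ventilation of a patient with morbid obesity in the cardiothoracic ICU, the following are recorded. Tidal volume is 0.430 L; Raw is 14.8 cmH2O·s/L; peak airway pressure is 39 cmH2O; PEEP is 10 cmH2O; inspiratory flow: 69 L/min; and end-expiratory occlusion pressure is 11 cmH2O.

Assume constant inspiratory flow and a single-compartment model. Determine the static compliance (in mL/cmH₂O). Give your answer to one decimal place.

Flow: 69 L/min ÷ 60 = 1.15 L/s.
Total PEEP = 11 cmH2O (set 10 + intrinsic 1); this is the baseline alveolar pressure.
Equation of motion (constant flow): PIP = Vt/C + R·V̇ + PEEP.
Vt/C = PIP − R·V̇ − PEEP = 39 − 14.8×1.15 − 11 = 39 − 17.02 − 11 = 10.98 cmH2O.
C = Vt / 10.98 = 430 / 10.98 = 39.162 mL/cmH2O.

39.2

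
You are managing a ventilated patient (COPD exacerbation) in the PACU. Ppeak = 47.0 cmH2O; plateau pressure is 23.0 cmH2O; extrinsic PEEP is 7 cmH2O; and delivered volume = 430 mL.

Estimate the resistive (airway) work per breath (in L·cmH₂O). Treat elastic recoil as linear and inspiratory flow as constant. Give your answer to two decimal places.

With constant inspiratory flow the resistive pressure is constant at PIP − Pplat = 47.0 − 23.0 = 24.0 cmH2O, so resistive work = 24.0 × 0.430 = 10.32 L·cmH2O.

10.32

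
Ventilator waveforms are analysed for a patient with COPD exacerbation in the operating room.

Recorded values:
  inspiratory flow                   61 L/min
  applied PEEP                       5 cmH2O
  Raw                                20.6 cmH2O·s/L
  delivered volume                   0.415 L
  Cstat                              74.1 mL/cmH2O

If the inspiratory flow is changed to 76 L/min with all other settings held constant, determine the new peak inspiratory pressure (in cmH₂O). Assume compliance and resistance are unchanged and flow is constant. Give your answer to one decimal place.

36.7

Flow: 61 L/min ÷ 60 = 1.0167 L/s.
New flow: 76 L/min ÷ 60 = 1.2667 L/s.
PIP = Vt/C + R·V̇ + PEEP (constant-flow equation of motion).
Only the resistive term changes: ΔPIP = R × ΔV̇ = 20.6 × (1.2667 − 1.0167) = 20.6 × 0.25 = 5.15 cmH2O.
Original PIP = 415/74.1 + 20.6×1.0167 + 5 = 31.545 cmH2O; new PIP = 31.545 + (5.15) = 36.695 cmH2O.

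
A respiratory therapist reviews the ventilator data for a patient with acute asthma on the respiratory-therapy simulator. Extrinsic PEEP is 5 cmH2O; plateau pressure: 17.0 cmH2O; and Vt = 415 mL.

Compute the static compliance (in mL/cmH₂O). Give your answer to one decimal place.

34.6

Cstat = Vt / (Pplat − PEEP) = 415 / (17.0 − 5) = 415 / 12.0 = 34.583 mL/cmH2O.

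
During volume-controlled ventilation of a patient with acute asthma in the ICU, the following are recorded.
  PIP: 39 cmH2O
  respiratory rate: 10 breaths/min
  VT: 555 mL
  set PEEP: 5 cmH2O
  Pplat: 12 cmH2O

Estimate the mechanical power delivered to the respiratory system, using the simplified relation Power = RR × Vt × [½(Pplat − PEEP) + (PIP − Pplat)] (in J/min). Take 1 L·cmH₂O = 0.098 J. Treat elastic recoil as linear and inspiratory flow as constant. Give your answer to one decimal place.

Per-breath work = Vt × [½(Pplat−PEEP) + (PIP−Pplat)] = 0.555 × [0.5×7.0 + 27.0] = 0.555 × 30.5 = 16.928 L·cmH2O.
Power = 10 × 16.928 = 169.28 L·cmH2O/min.
× 0.098 J/(L·cmH2O) → 16.589 J/min.

16.6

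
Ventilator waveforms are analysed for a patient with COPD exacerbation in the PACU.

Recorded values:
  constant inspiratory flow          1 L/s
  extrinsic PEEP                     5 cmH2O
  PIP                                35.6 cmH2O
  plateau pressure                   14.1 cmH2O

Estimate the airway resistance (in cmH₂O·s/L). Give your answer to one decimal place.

Raw = (PIP − Pplat) / flow = (35.6 − 14.1) / 1 = 21.5 / 1 = 21.5 cmH2O·s/L.

21.5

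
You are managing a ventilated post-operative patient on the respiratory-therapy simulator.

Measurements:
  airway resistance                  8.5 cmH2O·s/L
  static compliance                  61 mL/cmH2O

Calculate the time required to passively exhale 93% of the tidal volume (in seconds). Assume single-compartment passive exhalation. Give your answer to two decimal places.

τ = R × C = 8.5 × 61 mL/cmH2O = 8.5 × 0.061 L/cmH2O = 0.5185 s.
Exhaled fraction f = 1 − e^(−t/τ) → t = −τ·ln(1 − f) = −0.5185·ln(0.07) = 1.379 s.

1.38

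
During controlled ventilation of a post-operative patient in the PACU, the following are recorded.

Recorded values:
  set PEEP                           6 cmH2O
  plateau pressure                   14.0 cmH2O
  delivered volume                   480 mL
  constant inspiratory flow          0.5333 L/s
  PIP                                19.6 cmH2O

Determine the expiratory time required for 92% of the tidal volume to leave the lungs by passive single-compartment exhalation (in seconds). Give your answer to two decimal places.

R = (PIP − Pplat)/V̇ = (19.6 − 14.0) / 0.5333 = 5.6/0.5333 = 10.501 cmH2O·s/L.
C = Vt/(Pplat − PEEP) = 480.0 / (14.0 − 6) = 480.0/8.0 = 60.0 mL/cmH2O.
τ = R × C = 10.501 × 0.06 L/cmH2O = 0.6301 s.
t = −τ·ln(1 − 0.92) = −0.6301·ln(0.08) = 1.591 s.

1.59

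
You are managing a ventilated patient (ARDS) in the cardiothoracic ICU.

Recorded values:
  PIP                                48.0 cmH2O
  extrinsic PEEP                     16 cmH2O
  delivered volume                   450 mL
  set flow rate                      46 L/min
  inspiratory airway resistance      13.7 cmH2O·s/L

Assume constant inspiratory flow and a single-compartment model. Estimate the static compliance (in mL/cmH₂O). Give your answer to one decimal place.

20.9

Flow: 46 L/min ÷ 60 = 0.7667 L/s.
Equation of motion (constant flow): PIP = Vt/C + R·V̇ + PEEP.
Vt/C = PIP − R·V̇ − PEEP = 48.0 − 13.7×0.7667 − 16 = 48.0 − 10.504 − 16 = 21.496 cmH2O.
C = Vt / 21.496 = 450 / 21.496 = 20.934 mL/cmH2O.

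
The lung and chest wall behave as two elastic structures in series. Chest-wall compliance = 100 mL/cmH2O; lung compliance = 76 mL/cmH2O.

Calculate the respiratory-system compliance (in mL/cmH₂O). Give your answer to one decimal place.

43.2

Lung and chest wall are elastances in series: 1/Crs = 1/CL + 1/Ccw.
1/Crs = 1/76 + 1/100 = 0.02316.
Crs = 43.178 mL/cmH2O.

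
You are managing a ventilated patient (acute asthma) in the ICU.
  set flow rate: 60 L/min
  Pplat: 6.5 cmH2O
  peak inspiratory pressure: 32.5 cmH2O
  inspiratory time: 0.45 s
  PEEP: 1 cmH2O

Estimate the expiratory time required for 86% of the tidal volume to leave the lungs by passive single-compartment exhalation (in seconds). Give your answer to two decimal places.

Flow: 60 L/min ÷ 60 = 1 L/s.
Vt = flow × Ti = 1 L/s × 0.45 s × 1000 mL/L = 450.0 mL.
R = (PIP − Pplat)/V̇ = (32.5 − 6.5) / 1 = 26.0/1 = 26.0 cmH2O·s/L.
C = Vt/(Pplat − PEEP) = 450.0 / (6.5 − 1) = 450.0/5.5 = 81.818 mL/cmH2O.
τ = R × C = 26.0 × 0.08182 L/cmH2O = 2.127 s.
t = −τ·ln(1 − 0.86) = −2.127·ln(0.14) = 4.182 s.

4.18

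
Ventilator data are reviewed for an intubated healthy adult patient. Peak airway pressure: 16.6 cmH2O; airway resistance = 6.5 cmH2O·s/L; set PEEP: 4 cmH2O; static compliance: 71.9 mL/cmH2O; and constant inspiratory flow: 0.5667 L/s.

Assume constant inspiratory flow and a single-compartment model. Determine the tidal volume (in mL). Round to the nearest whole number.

Equation of motion (constant flow): PIP = Vt/C + R·V̇ + PEEP.
Vt/C = PIP − R·V̇ − PEEP = 16.6 − 3.684 − 4 = 8.916 cmH2O.
Vt = C × 8.916 = 71.9 × 8.916 = 641.06 mL.

641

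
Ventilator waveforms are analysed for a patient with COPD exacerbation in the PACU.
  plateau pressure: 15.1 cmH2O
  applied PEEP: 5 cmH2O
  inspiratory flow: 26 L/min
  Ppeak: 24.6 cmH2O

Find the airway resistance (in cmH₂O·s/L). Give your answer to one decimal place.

Flow: 26 L/min ÷ 60 = 0.4333 L/s.
Raw = (PIP − Pplat) / flow = (24.6 − 15.1) / 0.4333 = 9.5 / 0.4333 = 21.925 cmH2O·s/L.

21.9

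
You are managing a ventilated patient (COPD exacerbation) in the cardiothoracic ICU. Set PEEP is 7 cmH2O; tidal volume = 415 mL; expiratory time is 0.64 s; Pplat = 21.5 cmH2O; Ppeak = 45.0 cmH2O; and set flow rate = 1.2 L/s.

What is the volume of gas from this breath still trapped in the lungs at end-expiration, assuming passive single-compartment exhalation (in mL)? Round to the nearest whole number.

132

R = (PIP − Pplat)/V̇ = (45.0 − 21.5) / 1.2 = 23.5/1.2 = 19.583 cmH2O·s/L.
C = Vt/(Pplat − PEEP) = 415.0 / (21.5 − 7) = 415.0/14.5 = 28.621 mL/cmH2O.
τ = R × C = 19.583 × 0.02862 L/cmH2O = 0.5605 s.
Fraction remaining = e^(−Te/τ) = e^(−0.64/0.5605) = 0.3192.
Trapped volume = 415.0 × 0.3192 = 132.47 mL.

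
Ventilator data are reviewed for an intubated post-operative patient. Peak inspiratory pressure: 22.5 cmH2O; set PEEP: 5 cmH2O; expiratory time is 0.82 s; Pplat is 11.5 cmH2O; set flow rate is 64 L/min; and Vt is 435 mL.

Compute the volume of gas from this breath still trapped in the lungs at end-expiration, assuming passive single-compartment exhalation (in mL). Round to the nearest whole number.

133

Flow: 64 L/min ÷ 60 = 1.0667 L/s.
R = (PIP − Pplat)/V̇ = (22.5 − 11.5) / 1.0667 = 11.0/1.0667 = 10.312 cmH2O·s/L.
C = Vt/(Pplat − PEEP) = 435.0 / (11.5 − 5) = 435.0/6.5 = 66.923 mL/cmH2O.
τ = R × C = 10.312 × 0.06692 L/cmH2O = 0.6901 s.
Fraction remaining = e^(−Te/τ) = e^(−0.82/0.6901) = 0.3048.
Trapped volume = 435.0 × 0.3048 = 132.59 mL.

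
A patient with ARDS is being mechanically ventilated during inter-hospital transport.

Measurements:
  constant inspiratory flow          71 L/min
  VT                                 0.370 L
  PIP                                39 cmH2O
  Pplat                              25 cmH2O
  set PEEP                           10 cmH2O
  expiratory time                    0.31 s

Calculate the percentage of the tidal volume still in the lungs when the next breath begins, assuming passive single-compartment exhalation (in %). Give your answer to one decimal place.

Flow: 71 L/min ÷ 60 = 1.1833 L/s.
R = (PIP − Pplat)/V̇ = (39 − 25) / 1.1833 = 14.0/1.1833 = 11.831 cmH2O·s/L.
C = Vt/(Pplat − PEEP) = 370.0 / (25 − 10) = 370.0/15.0 = 24.667 mL/cmH2O.
τ = R × C = 11.831 × 0.02467 L/cmH2O = 0.2919 s.
Fraction remaining at end-expiration = e^(−Te/τ) = e^(−0.31/0.2919) = 0.3458 → 34.58%.

34.6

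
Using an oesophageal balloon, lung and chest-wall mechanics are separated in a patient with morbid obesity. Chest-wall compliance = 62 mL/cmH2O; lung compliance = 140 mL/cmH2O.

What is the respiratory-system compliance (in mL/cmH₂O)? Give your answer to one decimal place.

43.0

Lung and chest wall are elastances in series: 1/Crs = 1/CL + 1/Ccw.
1/Crs = 1/140 + 1/62 = 0.02327.
Crs = 42.974 mL/cmH2O.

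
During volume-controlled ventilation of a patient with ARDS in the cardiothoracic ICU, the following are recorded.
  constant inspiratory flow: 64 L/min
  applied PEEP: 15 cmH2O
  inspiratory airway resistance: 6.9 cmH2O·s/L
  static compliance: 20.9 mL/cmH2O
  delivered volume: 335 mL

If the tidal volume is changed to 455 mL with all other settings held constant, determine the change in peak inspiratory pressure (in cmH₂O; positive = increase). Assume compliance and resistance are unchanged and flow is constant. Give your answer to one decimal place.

5.7

PIP = Vt/C + R·V̇ + PEEP (constant-flow equation of motion).
Only the elastic term changes: ΔPIP = ΔVt / C = (455 − 335) / 20.9 = 5.742 cmH2O.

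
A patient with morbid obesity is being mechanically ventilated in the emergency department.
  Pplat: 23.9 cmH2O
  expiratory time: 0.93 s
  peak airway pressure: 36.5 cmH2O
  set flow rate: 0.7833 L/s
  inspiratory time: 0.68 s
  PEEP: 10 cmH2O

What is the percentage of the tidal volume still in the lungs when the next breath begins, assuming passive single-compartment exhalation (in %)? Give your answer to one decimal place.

22.1

Vt = flow × Ti = 0.7833 L/s × 0.68 s × 1000 mL/L = 532.64 mL.
R = (PIP − Pplat)/V̇ = (36.5 − 23.9) / 0.7833 = 12.6/0.7833 = 16.086 cmH2O·s/L.
C = Vt/(Pplat − PEEP) = 532.64 / (23.9 − 10) = 532.64/13.9 = 38.319 mL/cmH2O.
τ = R × C = 16.086 × 0.03832 L/cmH2O = 0.6164 s.
Fraction remaining at end-expiration = e^(−Te/τ) = e^(−0.93/0.6164) = 0.2212 → 22.12%.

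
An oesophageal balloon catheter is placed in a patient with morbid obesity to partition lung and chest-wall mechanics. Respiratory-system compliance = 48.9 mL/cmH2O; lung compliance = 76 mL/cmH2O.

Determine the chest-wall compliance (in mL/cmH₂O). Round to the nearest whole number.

137

1/Ccw = 1/Crs − 1/CL.
1/Ccw = 1/48.9 − 1/76 = 0.007292.
Ccw = 137.14 mL/cmH2O.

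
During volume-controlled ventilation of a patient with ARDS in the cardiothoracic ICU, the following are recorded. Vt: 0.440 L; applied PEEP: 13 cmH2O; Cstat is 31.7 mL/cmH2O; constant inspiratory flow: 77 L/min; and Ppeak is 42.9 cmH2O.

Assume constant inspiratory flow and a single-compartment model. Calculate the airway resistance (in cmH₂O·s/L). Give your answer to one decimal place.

12.5

Flow: 77 L/min ÷ 60 = 1.2833 L/s.
Equation of motion (constant flow): PIP = Vt/C + R·V̇ + PEEP.
R·V̇ = PIP − Vt/C − PEEP = 42.9 − 440/31.7 − 13 = 42.9 − 13.88 − 13 = 16.02 cmH2O.
R = 16.02 / 1.2833 = 12.483 cmH2O·s/L.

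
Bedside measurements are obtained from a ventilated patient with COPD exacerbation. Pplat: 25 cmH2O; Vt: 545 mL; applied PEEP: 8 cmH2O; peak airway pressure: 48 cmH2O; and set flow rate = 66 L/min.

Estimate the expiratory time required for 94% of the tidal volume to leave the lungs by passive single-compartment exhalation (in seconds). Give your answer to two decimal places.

1.89

Flow: 66 L/min ÷ 60 = 1.1 L/s.
R = (PIP − Pplat)/V̇ = (48 − 25) / 1.1 = 23.0/1.1 = 20.909 cmH2O·s/L.
C = Vt/(Pplat − PEEP) = 545.0 / (25 − 8) = 545.0/17.0 = 32.059 mL/cmH2O.
τ = R × C = 20.909 × 0.03206 L/cmH2O = 0.6703 s.
t = −τ·ln(1 − 0.94) = −0.6703·ln(0.06) = 1.886 s.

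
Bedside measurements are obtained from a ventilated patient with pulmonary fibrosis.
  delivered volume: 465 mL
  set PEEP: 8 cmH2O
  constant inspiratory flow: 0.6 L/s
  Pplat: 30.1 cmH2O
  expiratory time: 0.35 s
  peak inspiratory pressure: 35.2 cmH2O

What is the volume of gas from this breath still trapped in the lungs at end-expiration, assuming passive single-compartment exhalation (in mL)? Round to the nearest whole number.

R = (PIP − Pplat)/V̇ = (35.2 − 30.1) / 0.6 = 5.1/0.6 = 8.5 cmH2O·s/L.
C = Vt/(Pplat − PEEP) = 465.0 / (30.1 − 8) = 465.0/22.1 = 21.041 mL/cmH2O.
τ = R × C = 8.5 × 0.02104 L/cmH2O = 0.1788 s.
Fraction remaining = e^(−Te/τ) = e^(−0.35/0.1788) = 0.1412.
Trapped volume = 465.0 × 0.1412 = 65.658 mL.

66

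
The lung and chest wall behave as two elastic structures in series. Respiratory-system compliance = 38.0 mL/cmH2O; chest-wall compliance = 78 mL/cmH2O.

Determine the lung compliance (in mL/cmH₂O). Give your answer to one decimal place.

74.1

1/CL = 1/Crs − 1/Ccw.
1/CL = 1/38.0 − 1/78 = 0.0135.
CL = 74.074 mL/cmH2O.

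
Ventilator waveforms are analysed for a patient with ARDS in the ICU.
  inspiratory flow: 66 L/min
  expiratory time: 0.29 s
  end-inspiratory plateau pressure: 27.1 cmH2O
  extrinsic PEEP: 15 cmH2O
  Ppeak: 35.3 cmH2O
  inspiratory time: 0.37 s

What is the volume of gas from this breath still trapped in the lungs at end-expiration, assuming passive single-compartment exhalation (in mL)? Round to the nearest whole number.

Flow: 66 L/min ÷ 60 = 1.1 L/s.
Vt = flow × Ti = 1.1 L/s × 0.37 s × 1000 mL/L = 407.0 mL.
R = (PIP − Pplat)/V̇ = (35.3 − 27.1) / 1.1 = 8.2/1.1 = 7.455 cmH2O·s/L.
C = Vt/(Pplat − PEEP) = 407.0 / (27.1 − 15) = 407.0/12.1 = 33.636 mL/cmH2O.
τ = R × C = 7.455 × 0.03364 L/cmH2O = 0.2508 s.
Fraction remaining = e^(−Te/τ) = e^(−0.29/0.2508) = 0.3146.
Trapped volume = 407.0 × 0.3146 = 128.04 mL.

128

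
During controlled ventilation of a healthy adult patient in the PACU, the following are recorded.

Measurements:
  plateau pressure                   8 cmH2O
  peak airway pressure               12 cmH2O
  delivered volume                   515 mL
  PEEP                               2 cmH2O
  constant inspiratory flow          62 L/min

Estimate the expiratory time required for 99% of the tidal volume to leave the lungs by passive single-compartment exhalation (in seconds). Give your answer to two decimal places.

1.53

Flow: 62 L/min ÷ 60 = 1.0333 L/s.
R = (PIP − Pplat)/V̇ = (12 − 8) / 1.0333 = 4.0/1.0333 = 3.871 cmH2O·s/L.
C = Vt/(Pplat − PEEP) = 515.0 / (8 − 2) = 515.0/6.0 = 85.833 mL/cmH2O.
τ = R × C = 3.871 × 0.08583 L/cmH2O = 0.3322 s.
t = −τ·ln(1 − 0.99) = −0.3322·ln(0.01) = 1.53 s.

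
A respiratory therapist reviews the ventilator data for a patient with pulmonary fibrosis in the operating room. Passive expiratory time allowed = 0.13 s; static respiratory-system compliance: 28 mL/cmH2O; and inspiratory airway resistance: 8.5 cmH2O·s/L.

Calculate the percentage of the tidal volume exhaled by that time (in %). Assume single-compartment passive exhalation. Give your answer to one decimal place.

42.1

τ = R × C = 8.5 × 28 mL/cmH2O = 8.5 × 0.028 L/cmH2O = 0.238 s.
Passive exhalation: V(t)/V₀ = e^(−t/τ) = e^(−0.13/0.238) = 0.5791.
Fraction exhaled = 1 − 0.5791 = 0.4209 → 42.09%.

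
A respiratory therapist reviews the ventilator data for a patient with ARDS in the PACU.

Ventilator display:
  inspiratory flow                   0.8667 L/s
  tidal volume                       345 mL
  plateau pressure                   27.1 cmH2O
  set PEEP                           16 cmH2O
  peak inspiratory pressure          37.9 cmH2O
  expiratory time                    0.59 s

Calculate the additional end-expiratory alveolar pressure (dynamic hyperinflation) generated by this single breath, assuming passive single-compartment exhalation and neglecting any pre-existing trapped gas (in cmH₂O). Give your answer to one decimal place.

2.4

R = (PIP − Pplat)/V̇ = (37.9 − 27.1) / 0.8667 = 10.8/0.8667 = 12.461 cmH2O·s/L.
C = Vt/(Pplat − PEEP) = 345.0 / (27.1 − 16) = 345.0/11.1 = 31.081 mL/cmH2O.
τ = R × C = 12.461 × 0.03108 L/cmH2O = 0.3873 s.
Fraction remaining = e^(−Te/τ) = e^(−0.59/0.3873) = 0.218; trapped volume = 345.0 × 0.218 = 75.21 mL.
Additional alveolar pressure from trapping ≈ V_trapped / C = 75.21 / 31.081 = 2.42 cmH2O.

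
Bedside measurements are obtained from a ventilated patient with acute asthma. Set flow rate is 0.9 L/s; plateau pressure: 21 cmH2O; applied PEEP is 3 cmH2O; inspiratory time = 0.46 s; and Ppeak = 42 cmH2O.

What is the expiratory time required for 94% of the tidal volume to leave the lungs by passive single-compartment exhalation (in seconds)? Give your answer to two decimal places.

Vt = flow × Ti = 0.9 L/s × 0.46 s × 1000 mL/L = 414.0 mL.
R = (PIP − Pplat)/V̇ = (42 − 21) / 0.9 = 21.0/0.9 = 23.333 cmH2O·s/L.
C = Vt/(Pplat − PEEP) = 414.0 / (21 − 3) = 414.0/18.0 = 23.0 mL/cmH2O.
τ = R × C = 23.333 × 0.023 L/cmH2O = 0.5367 s.
t = −τ·ln(1 − 0.94) = −0.5367·ln(0.06) = 1.51 s.

1.51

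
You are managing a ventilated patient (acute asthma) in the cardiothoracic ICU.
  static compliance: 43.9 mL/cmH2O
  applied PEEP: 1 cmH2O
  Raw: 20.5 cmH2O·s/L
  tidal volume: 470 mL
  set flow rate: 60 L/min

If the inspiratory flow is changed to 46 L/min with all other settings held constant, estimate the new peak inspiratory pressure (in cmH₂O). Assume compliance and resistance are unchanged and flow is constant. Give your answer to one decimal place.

Flow: 60 L/min ÷ 60 = 1 L/s.
New flow: 46 L/min ÷ 60 = 0.7667 L/s.
PIP = Vt/C + R·V̇ + PEEP (constant-flow equation of motion).
Only the resistive term changes: ΔPIP = R × ΔV̇ = 20.5 × (0.7667 − 1) = 20.5 × -0.2333 = -4.783 cmH2O.
Original PIP = 470/43.9 + 20.5×1 + 1 = 32.206 cmH2O; new PIP = 32.206 + (-4.783) = 27.423 cmH2O.

27.4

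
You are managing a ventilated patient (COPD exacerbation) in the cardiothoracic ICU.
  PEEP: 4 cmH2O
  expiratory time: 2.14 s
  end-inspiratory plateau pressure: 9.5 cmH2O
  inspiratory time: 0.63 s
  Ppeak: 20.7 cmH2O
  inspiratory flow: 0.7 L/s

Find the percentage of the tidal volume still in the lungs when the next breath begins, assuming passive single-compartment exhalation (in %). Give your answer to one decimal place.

18.9

Vt = flow × Ti = 0.7 L/s × 0.63 s × 1000 mL/L = 441.0 mL.
R = (PIP − Pplat)/V̇ = (20.7 − 9.5) / 0.7 = 11.2/0.7 = 16.0 cmH2O·s/L.
C = Vt/(Pplat − PEEP) = 441.0 / (9.5 − 4) = 441.0/5.5 = 80.182 mL/cmH2O.
τ = R × C = 16.0 × 0.08018 L/cmH2O = 1.283 s.
Fraction remaining at end-expiration = e^(−Te/τ) = e^(−2.14/1.283) = 0.1886 → 18.86%.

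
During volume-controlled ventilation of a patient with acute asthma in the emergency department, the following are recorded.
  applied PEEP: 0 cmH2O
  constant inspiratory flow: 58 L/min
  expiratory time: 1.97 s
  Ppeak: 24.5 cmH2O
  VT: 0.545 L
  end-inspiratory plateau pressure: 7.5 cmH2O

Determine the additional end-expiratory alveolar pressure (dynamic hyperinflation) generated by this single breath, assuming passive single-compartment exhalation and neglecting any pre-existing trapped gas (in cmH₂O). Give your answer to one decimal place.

1.6

Flow: 58 L/min ÷ 60 = 0.9667 L/s.
R = (PIP − Pplat)/V̇ = (24.5 − 7.5) / 0.9667 = 17.0/0.9667 = 17.586 cmH2O·s/L.
C = Vt/(Pplat − PEEP) = 545.0 / (7.5 − 0) = 545.0/7.5 = 72.667 mL/cmH2O.
τ = R × C = 17.586 × 0.07267 L/cmH2O = 1.278 s.
Fraction remaining = e^(−Te/τ) = e^(−1.97/1.278) = 0.2141; trapped volume = 545.0 × 0.2141 = 116.68 mL.
Additional alveolar pressure from trapping ≈ V_trapped / C = 116.68 / 72.667 = 1.606 cmH2O.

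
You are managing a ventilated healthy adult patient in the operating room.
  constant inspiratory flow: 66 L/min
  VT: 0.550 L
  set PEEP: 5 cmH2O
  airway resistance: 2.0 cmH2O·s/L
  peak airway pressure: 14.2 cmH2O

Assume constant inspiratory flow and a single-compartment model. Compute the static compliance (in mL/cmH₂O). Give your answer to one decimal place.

Flow: 66 L/min ÷ 60 = 1.1 L/s.
Equation of motion (constant flow): PIP = Vt/C + R·V̇ + PEEP.
Vt/C = PIP − R·V̇ − PEEP = 14.2 − 2.0×1.1 − 5 = 14.2 − 2.2 − 5 = 7.0 cmH2O.
C = Vt / 7.0 = 550 / 7.0 = 78.571 mL/cmH2O.

78.6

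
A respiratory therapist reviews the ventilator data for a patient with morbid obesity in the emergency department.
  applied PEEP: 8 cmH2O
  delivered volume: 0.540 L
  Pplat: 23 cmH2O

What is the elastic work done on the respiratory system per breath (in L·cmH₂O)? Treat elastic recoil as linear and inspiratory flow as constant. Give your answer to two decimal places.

Elastic work ≈ ½ × (Pplat − PEEP) × Vt = 0.5 × (23 − 8) × 0.540 L = 0.5 × 15.0 × 0.540 = 4.05 L·cmH2O.

4.05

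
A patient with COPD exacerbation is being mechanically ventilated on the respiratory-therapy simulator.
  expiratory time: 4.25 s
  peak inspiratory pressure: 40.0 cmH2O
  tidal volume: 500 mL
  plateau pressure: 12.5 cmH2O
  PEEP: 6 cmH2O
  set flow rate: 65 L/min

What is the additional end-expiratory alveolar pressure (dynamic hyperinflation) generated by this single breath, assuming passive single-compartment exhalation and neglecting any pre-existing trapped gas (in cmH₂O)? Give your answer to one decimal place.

0.7

Flow: 65 L/min ÷ 60 = 1.0833 L/s.
R = (PIP − Pplat)/V̇ = (40.0 − 12.5) / 1.0833 = 27.5/1.0833 = 25.385 cmH2O·s/L.
C = Vt/(Pplat − PEEP) = 500.0 / (12.5 − 6) = 500.0/6.5 = 76.923 mL/cmH2O.
τ = R × C = 25.385 × 0.07692 L/cmH2O = 1.953 s.
Fraction remaining = e^(−Te/τ) = e^(−4.25/1.953) = 0.1135; trapped volume = 500.0 × 0.1135 = 56.75 mL.
Additional alveolar pressure from trapping ≈ V_trapped / C = 56.75 / 76.923 = 0.7378 cmH2O.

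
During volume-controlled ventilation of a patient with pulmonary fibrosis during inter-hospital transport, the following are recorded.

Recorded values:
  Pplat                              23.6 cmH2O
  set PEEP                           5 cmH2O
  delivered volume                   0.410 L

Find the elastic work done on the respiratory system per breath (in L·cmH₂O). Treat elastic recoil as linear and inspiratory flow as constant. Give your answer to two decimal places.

3.81

Elastic work ≈ ½ × (Pplat − PEEP) × Vt = 0.5 × (23.6 − 5) × 0.410 L = 0.5 × 18.6 × 0.410 = 3.813 L·cmH2O.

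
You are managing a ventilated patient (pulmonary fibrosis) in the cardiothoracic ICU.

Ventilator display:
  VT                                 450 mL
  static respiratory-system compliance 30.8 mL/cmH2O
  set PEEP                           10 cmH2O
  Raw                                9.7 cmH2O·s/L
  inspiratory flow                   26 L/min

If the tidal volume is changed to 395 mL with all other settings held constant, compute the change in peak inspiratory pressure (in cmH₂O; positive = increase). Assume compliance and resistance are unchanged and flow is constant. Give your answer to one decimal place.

PIP = Vt/C + R·V̇ + PEEP (constant-flow equation of motion).
Only the elastic term changes: ΔPIP = ΔVt / C = (395 − 450) / 30.8 = -1.786 cmH2O.

-1.8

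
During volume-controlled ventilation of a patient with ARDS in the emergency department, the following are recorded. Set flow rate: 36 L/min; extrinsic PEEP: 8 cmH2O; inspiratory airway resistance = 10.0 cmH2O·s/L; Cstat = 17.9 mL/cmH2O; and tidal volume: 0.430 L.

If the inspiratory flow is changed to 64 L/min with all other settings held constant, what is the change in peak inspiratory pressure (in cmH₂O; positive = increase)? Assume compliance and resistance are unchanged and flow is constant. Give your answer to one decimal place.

4.7

Flow: 36 L/min ÷ 60 = 0.6 L/s.
New flow: 64 L/min ÷ 60 = 1.0667 L/s.
PIP = Vt/C + R·V̇ + PEEP (constant-flow equation of motion).
Only the resistive term changes: ΔPIP = R × ΔV̇ = 10.0 × (1.0667 − 0.6) = 10.0 × 0.4667 = 4.667 cmH2O.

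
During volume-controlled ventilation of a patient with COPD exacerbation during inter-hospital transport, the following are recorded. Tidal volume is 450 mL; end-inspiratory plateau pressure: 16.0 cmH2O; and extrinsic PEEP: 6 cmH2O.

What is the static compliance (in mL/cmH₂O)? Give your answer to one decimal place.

45.0

Cstat = Vt / (Pplat − PEEP) = 450 / (16.0 − 6) = 450 / 10.0 = 45.0 mL/cmH2O.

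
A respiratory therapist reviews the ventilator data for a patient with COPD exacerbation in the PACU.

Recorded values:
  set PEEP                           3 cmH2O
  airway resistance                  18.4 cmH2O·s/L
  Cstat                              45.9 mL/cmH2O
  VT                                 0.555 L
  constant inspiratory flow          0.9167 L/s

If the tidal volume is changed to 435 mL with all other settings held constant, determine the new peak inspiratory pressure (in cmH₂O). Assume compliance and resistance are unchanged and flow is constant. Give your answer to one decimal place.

PIP = Vt/C + R·V̇ + PEEP (constant-flow equation of motion).
Only the elastic term changes: ΔPIP = ΔVt / C = (435 − 555) / 45.9 = -2.614 cmH2O.
Original PIP = 555/45.9 + 18.4×0.9167 + 3 = 31.959 cmH2O; new PIP = 31.959 + (-2.614) = 29.345 cmH2O.

29.3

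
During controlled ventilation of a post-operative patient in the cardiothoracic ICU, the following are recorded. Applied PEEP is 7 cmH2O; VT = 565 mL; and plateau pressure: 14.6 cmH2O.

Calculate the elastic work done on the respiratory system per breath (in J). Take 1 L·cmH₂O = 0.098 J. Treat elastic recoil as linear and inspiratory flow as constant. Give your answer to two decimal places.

Elastic work ≈ ½ × (Pplat − PEEP) × Vt = 0.5 × (14.6 − 7) × 0.565 L = 0.5 × 7.6 × 0.565 = 2.147 L·cmH2O.
× 0.098 J/(L·cmH2O) → 0.2104 J.

0.21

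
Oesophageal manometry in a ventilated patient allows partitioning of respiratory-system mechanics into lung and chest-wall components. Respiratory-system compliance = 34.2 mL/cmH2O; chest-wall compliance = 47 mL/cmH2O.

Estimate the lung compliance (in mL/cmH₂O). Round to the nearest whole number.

126

1/CL = 1/Crs − 1/Ccw.
1/CL = 1/34.2 − 1/47 = 0.007963.
CL = 125.58 mL/cmH2O.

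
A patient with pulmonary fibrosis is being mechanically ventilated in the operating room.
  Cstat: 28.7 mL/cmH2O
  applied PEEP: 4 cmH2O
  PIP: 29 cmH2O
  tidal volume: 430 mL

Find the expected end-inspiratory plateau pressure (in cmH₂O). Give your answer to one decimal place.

Pplat = PEEP + Vt / Cstat = 4 + 430 / 28.7 = 4 + 14.983 = 18.983 cmH2O.

19.0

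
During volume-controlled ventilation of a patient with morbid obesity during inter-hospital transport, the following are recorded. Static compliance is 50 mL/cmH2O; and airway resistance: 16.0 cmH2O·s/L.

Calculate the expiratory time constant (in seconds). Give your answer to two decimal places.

τ = R × C = 16.0 × 50 mL/cmH2O = 16.0 × 0.050 L/cmH2O = 0.8 s.

0.80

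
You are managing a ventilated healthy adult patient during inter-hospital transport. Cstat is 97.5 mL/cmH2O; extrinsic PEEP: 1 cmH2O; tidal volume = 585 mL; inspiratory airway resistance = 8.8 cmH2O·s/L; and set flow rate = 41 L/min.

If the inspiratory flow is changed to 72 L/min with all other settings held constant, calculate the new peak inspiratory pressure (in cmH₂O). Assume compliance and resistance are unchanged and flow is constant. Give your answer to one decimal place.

17.6

Flow: 41 L/min ÷ 60 = 0.6833 L/s.
New flow: 72 L/min ÷ 60 = 1.2 L/s.
PIP = Vt/C + R·V̇ + PEEP (constant-flow equation of motion).
Only the resistive term changes: ΔPIP = R × ΔV̇ = 8.8 × (1.2 − 0.6833) = 8.8 × 0.5167 = 4.547 cmH2O.
Original PIP = 585/97.5 + 8.8×0.6833 + 1 = 13.013 cmH2O; new PIP = 13.013 + (4.547) = 17.56 cmH2O.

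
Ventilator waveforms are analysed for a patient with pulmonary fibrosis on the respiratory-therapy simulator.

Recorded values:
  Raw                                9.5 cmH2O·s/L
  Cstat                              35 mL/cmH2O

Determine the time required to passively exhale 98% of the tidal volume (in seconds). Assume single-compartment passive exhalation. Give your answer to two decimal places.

τ = R × C = 9.5 × 35 mL/cmH2O = 9.5 × 0.035 L/cmH2O = 0.3325 s.
Exhaled fraction f = 1 − e^(−t/τ) → t = −τ·ln(1 − f) = −0.3325·ln(0.02) = 1.301 s.

1.30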